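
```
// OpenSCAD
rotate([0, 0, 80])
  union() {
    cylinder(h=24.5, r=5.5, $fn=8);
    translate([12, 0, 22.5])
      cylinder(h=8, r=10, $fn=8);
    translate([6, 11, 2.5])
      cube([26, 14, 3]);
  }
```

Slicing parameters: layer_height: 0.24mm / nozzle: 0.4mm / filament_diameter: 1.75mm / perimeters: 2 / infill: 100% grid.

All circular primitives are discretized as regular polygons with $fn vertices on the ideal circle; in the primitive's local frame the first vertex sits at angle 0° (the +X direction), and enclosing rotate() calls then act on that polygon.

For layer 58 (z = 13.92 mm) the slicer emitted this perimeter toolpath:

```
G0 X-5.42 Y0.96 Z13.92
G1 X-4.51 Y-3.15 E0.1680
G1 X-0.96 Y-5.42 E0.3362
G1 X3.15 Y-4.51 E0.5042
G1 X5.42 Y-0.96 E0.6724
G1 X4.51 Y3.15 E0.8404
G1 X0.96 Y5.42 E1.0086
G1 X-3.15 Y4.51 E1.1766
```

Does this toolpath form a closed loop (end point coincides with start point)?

Start point (G0): (-5.42, 0.96). End point (last G1): the path does not return to the start — open.

no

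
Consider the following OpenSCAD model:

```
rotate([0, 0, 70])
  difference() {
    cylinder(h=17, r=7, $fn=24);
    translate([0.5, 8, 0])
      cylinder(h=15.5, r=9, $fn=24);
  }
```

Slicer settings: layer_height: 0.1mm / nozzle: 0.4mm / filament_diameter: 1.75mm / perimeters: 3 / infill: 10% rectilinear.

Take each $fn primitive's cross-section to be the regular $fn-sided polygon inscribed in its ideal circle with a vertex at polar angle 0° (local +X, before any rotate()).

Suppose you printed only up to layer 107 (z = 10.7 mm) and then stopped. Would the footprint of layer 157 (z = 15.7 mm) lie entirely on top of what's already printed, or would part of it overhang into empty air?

Compare the two slices. At z = 10.7: the r=7 cylinder contributes a regular 24-gon of circumradius 7 (area = (24/2)·7.000²·sin(360°/24) = 152.19 mm²); the r=9 cylinder at (0.5, 8) contributes a regular 24-gon of circumradius 9 (area = (24/2)·9.000²·sin(360°/24) = 251.57 mm²); After the difference (first − rest): starting from the r=7 cylinder (152.19 mm²), the r=9 cylinder at (0.5, 8) partially overlaps it — only the 75.54 mm² overlap (of its 251.57 mm²) is removed, clipping the outline — area = 76.65 mm²; (rotated 70° about Z; rotation is an isometry so areas/perimeters/island counts are preserved). At z = 15.7: the r=7 cylinder gives a regular 24-gon of circumradius 7 (constant along its height) (area = (24/2)·7.000²·sin(360°/24) = 152.19 mm²); the cylinder at (0.5, 8) is not intersected at this z (z outside [0, 15.5]); After the difference (first − rest): none of the subtracted shapes is present at this height, so the r=7 cylinder is unchanged — area = 152.19 mm²; (whole slice rotated 70° about Z — lengths, areas and connectivity unchanged). Checking containment: at z = 15.7 the cross-section extends beyond the z = 10.7 cross-section by about 75.54 mm².

part overhangs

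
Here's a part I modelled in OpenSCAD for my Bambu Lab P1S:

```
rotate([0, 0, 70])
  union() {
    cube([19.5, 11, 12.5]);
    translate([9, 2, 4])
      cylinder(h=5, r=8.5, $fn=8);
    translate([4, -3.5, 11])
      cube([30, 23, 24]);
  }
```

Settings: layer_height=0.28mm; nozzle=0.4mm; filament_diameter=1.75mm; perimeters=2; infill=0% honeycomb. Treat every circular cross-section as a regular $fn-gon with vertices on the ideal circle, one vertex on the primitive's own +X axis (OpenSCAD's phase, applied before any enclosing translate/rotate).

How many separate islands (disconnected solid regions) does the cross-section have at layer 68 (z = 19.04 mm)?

At z = 19.04 mm: the cube is not intersected at this z (z outside [0, 12.5]); the cylinder at (9, 2) is absent (z outside [4, 9]); the 30×23 cube at (4, -3.5) contributes its full rectangle; Combining (union): only the 30×23 cube at (4, -3.5) is present, so the union is just that shape — 1 connected region; (whole slice rotated 70° about Z — lengths, areas and connectivity unchanged). Overall, the cross-section is a single solid region. Island count = 1.

1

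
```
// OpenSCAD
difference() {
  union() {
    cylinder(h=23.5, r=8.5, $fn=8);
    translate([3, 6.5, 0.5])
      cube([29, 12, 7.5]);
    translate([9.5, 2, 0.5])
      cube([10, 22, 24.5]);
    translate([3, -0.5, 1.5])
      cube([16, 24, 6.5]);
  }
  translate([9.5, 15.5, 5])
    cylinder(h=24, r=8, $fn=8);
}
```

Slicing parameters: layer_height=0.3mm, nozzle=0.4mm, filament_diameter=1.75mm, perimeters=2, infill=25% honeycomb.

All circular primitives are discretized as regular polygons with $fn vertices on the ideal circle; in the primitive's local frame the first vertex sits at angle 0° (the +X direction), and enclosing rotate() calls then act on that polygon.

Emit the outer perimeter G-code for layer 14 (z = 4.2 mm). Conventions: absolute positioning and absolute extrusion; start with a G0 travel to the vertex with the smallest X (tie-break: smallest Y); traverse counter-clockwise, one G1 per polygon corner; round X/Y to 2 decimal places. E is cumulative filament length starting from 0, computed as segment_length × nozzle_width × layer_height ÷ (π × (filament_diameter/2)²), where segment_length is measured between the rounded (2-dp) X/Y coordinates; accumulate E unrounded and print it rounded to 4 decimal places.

At z = 4.2 mm: the cylinder: section is a regular 8-gon, circumradius r=8.5; the cube at (3, 6.5) (footprint 29×12) is included at this height; the cube at (9.5, 2) is present — its section is the full 10×22 rectangle; the cube at (3, -0.5) is present — its section is the full 16×24 rectangle; Merging all regions: the regions partially overlap (shared area 432.40 mm²), so overlapping operands fuse into one piece — 1 connected region; the cylinder at (9.5, 15.5) does not reach this height (z outside [5, 29]); After the difference (first − rest): none of the subtracted shapes is present at this height, so that combined region is unchanged — 1 connected region. The outline is a single polygon with 19 vertices. Extrusion per mm of travel: 0.4 × 0.3 / (π × 0.875²) = 0.049890. Accumulating E over each segment gives final E = 6.7694.

G0 X-8.50 Y0.00 Z4.20
G1 X-6.01 Y-6.01 E0.3246
G1 X0.00 Y-8.50 E0.6491
G1 X6.01 Y-6.01 E0.9737
G1 X8.29 Y-0.50 E1.2712
G1 X19.00 Y-0.50 E1.8055
G1 X19.00 Y2.00 E1.9302
G1 X19.50 Y2.00 E1.9552
G1 X19.50 Y6.50 E2.1797
G1 X32.00 Y6.50 E2.8033
G1 X32.00 Y18.50 E3.4020
G1 X19.50 Y18.50 E4.0256
G1 X19.50 Y24.00 E4.3000
G1 X9.50 Y24.00 E4.7989
G1 X9.50 Y23.50 E4.8238
G1 X3.00 Y23.50 E5.1481
G1 X3.00 Y7.26 E5.9584
G1 X0.00 Y8.50 E6.1203
G1 X-6.01 Y6.01 E6.4449
G1 X-8.50 Y0.00 E6.7694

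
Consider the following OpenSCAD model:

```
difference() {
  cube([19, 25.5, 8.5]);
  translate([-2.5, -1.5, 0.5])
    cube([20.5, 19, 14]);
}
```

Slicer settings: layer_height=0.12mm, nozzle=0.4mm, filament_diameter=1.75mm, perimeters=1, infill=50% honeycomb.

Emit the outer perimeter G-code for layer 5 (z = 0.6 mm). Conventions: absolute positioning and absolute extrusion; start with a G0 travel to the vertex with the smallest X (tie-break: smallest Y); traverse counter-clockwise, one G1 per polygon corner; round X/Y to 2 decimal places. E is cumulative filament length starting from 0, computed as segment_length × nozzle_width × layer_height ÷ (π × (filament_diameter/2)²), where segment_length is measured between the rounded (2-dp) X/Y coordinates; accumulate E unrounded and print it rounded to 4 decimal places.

At z = 0.6 mm: the cube (footprint 19×25.5) is included at this height; the 20.5×19 cube at (-2.5, -1.5) contributes its full rectangle; After the difference (first − rest): starting from the 19×25.5 cube, the 20.5×19 cube at (-2.5, -1.5) partially overlaps it — only the 315.00 mm² overlap (of its 389.50 mm²) is removed, clipping the outline — 1 connected region. The outline is a single polygon with 6 vertices. Extrusion per mm of travel: 0.4 × 0.12 / (π × 0.875²) = 0.019956. Accumulating E over each segment gives final E = 1.7761.

G0 X0.00 Y17.50 Z0.60
G1 X18.00 Y17.50 E0.3592
G1 X18.00 Y0.00 E0.7084
G1 X19.00 Y0.00 E0.7284
G1 X19.00 Y25.50 E1.2373
G1 X0.00 Y25.50 E1.6164
G1 X0.00 Y17.50 E1.7761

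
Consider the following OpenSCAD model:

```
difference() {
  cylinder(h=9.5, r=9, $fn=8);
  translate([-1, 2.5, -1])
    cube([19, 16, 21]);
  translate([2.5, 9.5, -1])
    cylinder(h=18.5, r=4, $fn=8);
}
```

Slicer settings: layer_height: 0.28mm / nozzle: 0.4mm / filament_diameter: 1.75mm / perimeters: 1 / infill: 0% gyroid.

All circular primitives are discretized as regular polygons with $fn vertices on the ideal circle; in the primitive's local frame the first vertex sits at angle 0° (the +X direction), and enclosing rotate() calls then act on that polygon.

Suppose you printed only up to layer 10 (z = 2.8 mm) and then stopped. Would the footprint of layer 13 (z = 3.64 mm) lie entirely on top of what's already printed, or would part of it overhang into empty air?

entirely on top

Compare the two slices. At z = 2.8: the r=9 cylinder gives a regular 8-gon of circumradius 9 (constant along its height) (area = (8/2)·9.000²·sin(360°/8) = 229.10 mm²); the 19×16 cube at (-1, 2.5) contributes its full rectangle (area 304.00 mm²); the r=4 cylinder at (2.5, 9.5) gives a regular 8-gon of circumradius 4 (constant along its height) (area = (8/2)·4.000²·sin(360°/8) = 45.25 mm²); Subtracting the remaining from the first: starting from the r=9 cylinder (229.10 mm²), the 19×16 cube at (-1, 2.5) partially overlaps it — only the 42.36 mm² overlap (of its 304.00 mm²) is removed, clipping the outline; the r=4 cylinder at (2.5, 9.5) partially overlaps it — only the 0.02 mm² overlap (of its 45.25 mm²) is removed, clipping the outline — area = 186.72 mm². At z = 3.64: the r=9 cylinder gives a regular 8-gon of circumradius 9 (constant along its height) (area = (8/2)·9.000²·sin(360°/8) = 229.10 mm²); the cube at (-1, 2.5) (footprint 19×16) is included at this height (area 304.00 mm²); the cylinder at (2.5, 9.5): section is a regular 8-gon, circumradius r=4 (area = (8/2)·4.000²·sin(360°/8) = 45.25 mm²); After the difference (first − rest): starting from the r=9 cylinder (229.10 mm²), the 19×16 cube at (-1, 2.5) partially overlaps it — only the 42.36 mm² overlap (of its 304.00 mm²) is removed, clipping the outline; the r=4 cylinder at (2.5, 9.5) partially overlaps it — only the 0.02 mm² overlap (of its 45.25 mm²) is removed, clipping the outline — area = 186.72 mm². Checking containment: the cross-section at z = 3.64 is a subset of the cross-section at z = 2.8.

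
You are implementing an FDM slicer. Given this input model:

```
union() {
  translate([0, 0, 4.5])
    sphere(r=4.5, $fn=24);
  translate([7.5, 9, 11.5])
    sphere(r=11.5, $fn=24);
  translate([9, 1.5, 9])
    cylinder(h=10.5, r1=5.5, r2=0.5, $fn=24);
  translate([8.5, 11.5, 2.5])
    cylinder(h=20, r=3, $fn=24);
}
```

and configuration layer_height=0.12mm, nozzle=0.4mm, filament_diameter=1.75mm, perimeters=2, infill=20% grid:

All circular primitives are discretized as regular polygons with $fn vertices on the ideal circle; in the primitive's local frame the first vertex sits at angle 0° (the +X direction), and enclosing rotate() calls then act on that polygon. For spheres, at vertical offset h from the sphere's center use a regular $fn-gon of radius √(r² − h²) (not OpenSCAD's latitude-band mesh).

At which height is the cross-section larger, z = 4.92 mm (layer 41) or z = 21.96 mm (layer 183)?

Layer 41 (z = 4.92): the r=4.5 sphere contributes a regular 24-gon of circumradius √(4.5²−0.42²) = 4.480 (area = (24/2)·4.480²·sin(360°/24) = 62.35 mm²); the r=11.5 sphere at (7.5, 9) slices to a regular 24-gon of circumradius 9.432 (√(r²−h²) with h=6.58 from center) (area = (24/2)·9.432²·sin(360°/24) = 276.27 mm²); the cone at (9, 1.5) is absent (z outside [9, 19.5]); the r=3 cylinder at (8.5, 11.5) contributes a regular 24-gon of circumradius 3 (area = (24/2)·3.000²·sin(360°/24) = 27.95 mm²); Taking the union: the regions partially overlap — summed areas 366.57 mm² minus the doubly-counted overlap 37.64 mm² gives 328.93 mm² — area = 328.93 mm². So its area = 328.93 mm². Layer 183 (z = 21.96): the sphere is absent (|z−center|=17.460 > r=4.5); the r=11.5 sphere at (7.5, 9) contributes a regular 24-gon of circumradius √(11.5²−10.46²) = 4.779 (area = (24/2)·4.779²·sin(360°/24) = 70.93 mm²); the cone at (9, 1.5) is not intersected at this z (z outside [9, 19.5]); the r=3 cylinder at (8.5, 11.5) contributes a regular 24-gon of circumradius 3 (area = (24/2)·3.000²·sin(360°/24) = 27.95 mm²); Merging all regions: the regions partially overlap — summed areas 98.88 mm² minus the doubly-counted overlap 24.12 mm² gives 74.77 mm² — area = 74.77 mm². So its area = 74.77 mm². Layer 41 is larger (328.93 vs 74.77 mm²).

layer 41 (z = 4.92 mm)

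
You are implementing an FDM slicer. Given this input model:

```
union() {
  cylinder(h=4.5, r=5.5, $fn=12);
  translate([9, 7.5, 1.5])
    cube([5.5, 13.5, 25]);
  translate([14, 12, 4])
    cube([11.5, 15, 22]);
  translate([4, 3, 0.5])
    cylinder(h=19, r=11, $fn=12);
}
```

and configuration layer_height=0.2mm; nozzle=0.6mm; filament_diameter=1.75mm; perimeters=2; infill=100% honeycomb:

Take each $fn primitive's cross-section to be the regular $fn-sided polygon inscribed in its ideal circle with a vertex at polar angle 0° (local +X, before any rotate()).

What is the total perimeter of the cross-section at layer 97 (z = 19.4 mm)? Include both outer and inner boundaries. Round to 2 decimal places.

At z = 19.4 mm: the cylinder does not reach this height (z outside [0, 4.5]); the cube at (9, 7.5) (footprint 5.5×13.5) is included at this height (perimeter 38.00 mm); the cube at (14, 12) is present — its section is the full 11.5×15 rectangle (perimeter 53.00 mm); the r=11 cylinder at (4, 3) contributes a regular 12-gon of circumradius 11 (perimeter = 2·12·11.000·sin(180°/12) = 68.33 mm); Merging all regions: the regions partially overlap (shared area 19.31 mm²), so the edge portions inside another operand are dropped and the merged outline is re-measured after clipping — boundary = 123.13 mm. Overall, the cross-section is a single solid region. Total boundary length (outer) = 123.13 mm.

123.13 mm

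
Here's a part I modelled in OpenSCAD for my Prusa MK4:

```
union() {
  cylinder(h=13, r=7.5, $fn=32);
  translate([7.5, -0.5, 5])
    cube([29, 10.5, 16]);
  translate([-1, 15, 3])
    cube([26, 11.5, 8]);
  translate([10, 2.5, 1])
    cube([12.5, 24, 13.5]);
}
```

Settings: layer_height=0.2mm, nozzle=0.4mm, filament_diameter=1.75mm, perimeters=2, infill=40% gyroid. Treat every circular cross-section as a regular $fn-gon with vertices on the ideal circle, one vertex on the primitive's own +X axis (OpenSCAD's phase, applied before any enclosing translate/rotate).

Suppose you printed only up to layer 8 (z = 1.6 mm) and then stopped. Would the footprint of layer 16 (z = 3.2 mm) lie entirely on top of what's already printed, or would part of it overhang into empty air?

part overhangs

Compare the two slices. At z = 1.6: the r=7.5 cylinder gives a regular 32-gon of circumradius 7.5 (constant along its height) (area = (32/2)·7.500²·sin(360°/32) = 175.58 mm²); the cube at (7.5, -0.5) does not reach this height (z outside [5, 21]); the cube at (-1, 15) does not reach this height (z outside [3, 11]); the 12.5×24 cube at (10, 2.5) contributes its full rectangle (area 300.00 mm²); Combining (union): the 2 present regions are separate (no shared area or edge), so areas and boundary lengths simply add and each stays a separate island — area = 475.58 mm². At z = 3.2: the cylinder: section is a regular 32-gon, circumradius r=7.5 (area = (32/2)·7.500²·sin(360°/32) = 175.58 mm²); the cube at (7.5, -0.5) does not reach this height (z outside [5, 21]); the cube at (-1, 15) (footprint 26×11.5) is included at this height (area 299.00 mm²); the 12.5×24 cube at (10, 2.5) contributes its full rectangle (area 300.00 mm²); Combining (union): the regions partially overlap — summed areas 774.58 mm² minus the doubly-counted overlap 143.75 mm² gives 630.83 mm² — area = 630.83 mm². Checking containment: at z = 3.2 the cross-section extends beyond the z = 1.6 cross-section by about 155.25 mm².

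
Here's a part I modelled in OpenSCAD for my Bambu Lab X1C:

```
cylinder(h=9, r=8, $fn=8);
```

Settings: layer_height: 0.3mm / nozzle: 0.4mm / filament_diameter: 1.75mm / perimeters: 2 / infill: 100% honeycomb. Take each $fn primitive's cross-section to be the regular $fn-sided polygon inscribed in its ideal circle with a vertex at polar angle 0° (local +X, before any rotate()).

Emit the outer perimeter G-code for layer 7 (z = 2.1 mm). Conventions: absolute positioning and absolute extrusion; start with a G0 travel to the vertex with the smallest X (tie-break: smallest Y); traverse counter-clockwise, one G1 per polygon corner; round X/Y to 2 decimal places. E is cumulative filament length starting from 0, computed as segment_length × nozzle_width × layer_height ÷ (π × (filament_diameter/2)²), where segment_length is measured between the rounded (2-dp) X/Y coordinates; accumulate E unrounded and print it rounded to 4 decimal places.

G0 X-8.00 Y0.00 Z2.10
G1 X-5.66 Y-5.66 E0.3056
G1 X0.00 Y-8.00 E0.6111
G1 X5.66 Y-5.66 E0.9167
G1 X8.00 Y0.00 E1.2222
G1 X5.66 Y5.66 E1.5278
G1 X0.00 Y8.00 E1.8334
G1 X-5.66 Y5.66 E2.1389
G1 X-8.00 Y0.00 E2.4445

At z = 2.1 mm: the r=8 cylinder gives a regular 8-gon of circumradius 8 (constant along its height). The outline is a single polygon with 8 vertices. Extrusion per mm of travel: 0.4 × 0.3 / (π × 0.875²) = 0.049890. Accumulating E over each segment gives final E = 2.4445.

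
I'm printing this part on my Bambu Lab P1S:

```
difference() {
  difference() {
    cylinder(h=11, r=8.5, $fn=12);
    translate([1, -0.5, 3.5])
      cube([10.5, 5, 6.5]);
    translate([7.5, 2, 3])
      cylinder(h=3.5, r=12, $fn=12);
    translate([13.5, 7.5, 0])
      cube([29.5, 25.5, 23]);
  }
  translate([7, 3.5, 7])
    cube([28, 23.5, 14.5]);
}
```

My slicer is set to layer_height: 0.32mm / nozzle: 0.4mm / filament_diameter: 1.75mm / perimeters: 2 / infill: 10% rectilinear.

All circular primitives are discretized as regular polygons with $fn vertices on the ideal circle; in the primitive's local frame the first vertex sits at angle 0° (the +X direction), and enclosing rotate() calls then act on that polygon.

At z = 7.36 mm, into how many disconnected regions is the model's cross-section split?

At z = 7.36 mm: the cylinder: section is a regular 12-gon, circumradius r=8.5; the 10.5×5 cube at (1, -0.5) contributes its full rectangle; the cylinder at (7.5, 2) is absent (z outside [3, 6.5]); the cube at (13.5, 7.5) is present — its section is the full 29.5×25.5 rectangle; After the difference (first − rest): starting from the r=8.5 cylinder, the 10.5×5 cube at (1, -0.5) partially overlaps it — only the 34.73 mm² overlap (of its 52.50 mm²) is removed, clipping the outline; the 29.5×25.5 cube at (13.5, 7.5) misses the remaining region (no effect) — 1 connected region; the cube at (7, 3.5) is present — its section is the full 28×23.5 rectangle; Subtracting the remaining from the first: starting from the result so far, the 28×23.5 cube at (7, 3.5) partially overlaps it — only the 0.01 mm² overlap (of its 658.00 mm²) is removed, clipping the outline — 1 connected region. The result has 1 disconnected region.

1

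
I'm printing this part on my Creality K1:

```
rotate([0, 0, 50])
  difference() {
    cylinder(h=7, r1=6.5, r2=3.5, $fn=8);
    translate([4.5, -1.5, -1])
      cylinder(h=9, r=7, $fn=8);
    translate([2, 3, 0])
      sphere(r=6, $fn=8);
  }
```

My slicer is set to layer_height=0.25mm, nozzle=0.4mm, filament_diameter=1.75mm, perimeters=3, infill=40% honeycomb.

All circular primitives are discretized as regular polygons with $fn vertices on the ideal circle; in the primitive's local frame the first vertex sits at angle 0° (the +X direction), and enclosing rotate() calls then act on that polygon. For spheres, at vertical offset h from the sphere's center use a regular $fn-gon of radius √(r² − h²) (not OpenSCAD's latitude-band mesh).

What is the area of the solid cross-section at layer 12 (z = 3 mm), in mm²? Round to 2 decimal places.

At z = 3 mm: the cone (r1=6.5→r2=3.5) has section circumradius 5.214 here — a regular 8-gon (area = (8/2)·5.214²·sin(360°/8) = 76.90 mm²); the r=7 cylinder at (4.5, -1.5) contributes a regular 8-gon of circumradius 7 (area = (8/2)·7.000²·sin(360°/8) = 138.59 mm²); the r=6 sphere at (2, 3) slices to a regular 8-gon of circumradius 5.196 (√(r²−h²) with h=3 from center) (area = (8/2)·5.196²·sin(360°/8) = 76.37 mm²); Subtracting the remaining from the first: starting from the cone (76.90 mm²), the r=7 cylinder at (4.5, -1.5) partially overlaps it — only the 50.49 mm² overlap (of its 138.59 mm²) is removed, clipping the outline; the r=6 sphere at (2, 3) partially overlaps it — only the 9.94 mm² overlap (of its 76.37 mm²) is removed, clipping the outline — area = 16.48 mm²; (whole slice rotated 50° about Z — lengths, areas and connectivity unchanged). Overall, the cross-section is a single solid region. Net area = 16.48 mm².

16.48 mm²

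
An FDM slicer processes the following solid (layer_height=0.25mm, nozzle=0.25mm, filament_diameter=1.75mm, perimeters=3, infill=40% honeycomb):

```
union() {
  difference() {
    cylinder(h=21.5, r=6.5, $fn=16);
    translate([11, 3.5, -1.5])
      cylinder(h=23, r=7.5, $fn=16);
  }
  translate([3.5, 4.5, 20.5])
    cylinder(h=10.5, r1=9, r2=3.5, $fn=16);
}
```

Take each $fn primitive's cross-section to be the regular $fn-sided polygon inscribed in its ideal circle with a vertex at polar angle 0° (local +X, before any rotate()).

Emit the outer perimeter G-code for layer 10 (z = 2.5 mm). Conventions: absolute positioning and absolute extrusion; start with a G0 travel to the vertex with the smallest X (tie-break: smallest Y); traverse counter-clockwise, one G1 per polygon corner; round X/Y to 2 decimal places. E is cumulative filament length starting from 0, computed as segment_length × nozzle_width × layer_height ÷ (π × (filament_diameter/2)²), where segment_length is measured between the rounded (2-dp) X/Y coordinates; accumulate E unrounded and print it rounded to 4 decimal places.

G0 X-6.50 Y0.00 Z2.50
G1 X-6.01 Y-2.49 E0.0659
G1 X-4.60 Y-4.60 E0.1319
G1 X-2.49 Y-6.01 E0.1978
G1 X0.00 Y-6.50 E0.2638
G1 X2.49 Y-6.01 E0.3297
G1 X4.60 Y-4.60 E0.3957
G1 X6.01 Y-2.49 E0.4616
G1 X6.09 Y-2.07 E0.4727
G1 X5.70 Y-1.80 E0.4850
G1 X4.07 Y0.63 E0.5611
G1 X3.50 Y3.50 E0.6371
G1 X3.82 Y5.11 E0.6797
G1 X2.49 Y6.01 E0.7215
G1 X0.00 Y6.50 E0.7874
G1 X-2.49 Y6.01 E0.8534
G1 X-4.60 Y4.60 E0.9193
G1 X-6.01 Y2.49 E0.9852
G1 X-6.50 Y0.00 E1.0512

At z = 2.5 mm: the r=6.5 cylinder contributes a regular 16-gon of circumradius 6.5; the cylinder at (11, 3.5): section is a regular 16-gon, circumradius r=7.5; Subtracting the remaining from the first: starting from the r=6.5 cylinder, the r=7.5 cylinder at (11, 3.5) partially overlaps it — only the 11.71 mm² overlap (of its 172.21 mm²) is removed, clipping the outline — 1 connected region; the cone at (3.5, 4.5) is absent (z outside [20.5, 31]); Taking the union: only the result so far is present, so the union is just that shape — 1 connected region. The outline is a single polygon with 18 vertices. Extrusion per mm of travel: 0.25 × 0.25 / (π × 0.875²) = 0.025984. Accumulating E over each segment gives final E = 1.0512.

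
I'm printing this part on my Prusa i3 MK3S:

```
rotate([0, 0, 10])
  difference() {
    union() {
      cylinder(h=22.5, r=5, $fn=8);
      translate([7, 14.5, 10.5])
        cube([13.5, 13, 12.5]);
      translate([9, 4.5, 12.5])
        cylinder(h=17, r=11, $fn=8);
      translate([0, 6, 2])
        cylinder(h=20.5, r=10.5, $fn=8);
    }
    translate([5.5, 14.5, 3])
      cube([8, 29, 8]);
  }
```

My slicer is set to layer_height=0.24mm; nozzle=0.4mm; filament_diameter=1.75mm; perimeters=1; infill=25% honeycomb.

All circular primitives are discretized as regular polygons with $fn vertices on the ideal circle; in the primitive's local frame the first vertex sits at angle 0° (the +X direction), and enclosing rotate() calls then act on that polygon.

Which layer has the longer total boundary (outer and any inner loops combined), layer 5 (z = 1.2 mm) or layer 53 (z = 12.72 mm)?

Layer 5 (z = 1.2): the cylinder: section is a regular 8-gon, circumradius r=5 (perimeter = 2·8·5.000·sin(180°/8) = 30.61 mm); the cube at (7, 14.5) does not reach this height (z outside [10.5, 23]); the cylinder at (9, 4.5) is absent (z outside [12.5, 29.5]); the cylinder at (0, 6) does not reach this height (z outside [2, 22.5]); Combining (union): only the r=5 cylinder is present, so the union is just that shape — boundary = 30.61 mm; the cube at (5.5, 14.5) does not reach this height (z outside [3, 11]); Taking the first minus the rest: none of the subtracted shapes is present at this height, so the result so far is unchanged — boundary = 30.61 mm; (whole slice rotated 10° about Z — lengths, areas and connectivity unchanged). So its perimeter = 30.61 mm. Layer 53 (z = 12.72): the cylinder: section is a regular 8-gon, circumradius r=5 (perimeter = 2·8·5.000·sin(180°/8) = 30.61 mm); the cube at (7, 14.5) (footprint 13.5×13) is included at this height (perimeter 53.00 mm); the cylinder at (9, 4.5): section is a regular 8-gon, circumradius r=11 (perimeter = 2·8·11.000·sin(180°/8) = 67.35 mm); the r=10.5 cylinder at (0, 6) contributes a regular 8-gon of circumradius 10.5 (perimeter = 2·8·10.500·sin(180°/8) = 64.29 mm); Taking the union: the regions partially overlap (shared area 217.36 mm²), so the edge portions inside another operand are dropped and the merged outline is re-measured after clipping — boundary = 129.32 mm; the cube at (5.5, 14.5) is absent (z outside [3, 11]); After the difference (first − rest): none of the subtracted shapes is present at this height, so the result so far is unchanged — boundary = 129.32 mm; (rotated 10° about Z; rotation is an isometry so areas/perimeters/island counts are preserved). So its perimeter = 129.32 mm. Layer 53 is larger (129.32 vs 30.61 mm).

layer 53 (z = 12.72 mm)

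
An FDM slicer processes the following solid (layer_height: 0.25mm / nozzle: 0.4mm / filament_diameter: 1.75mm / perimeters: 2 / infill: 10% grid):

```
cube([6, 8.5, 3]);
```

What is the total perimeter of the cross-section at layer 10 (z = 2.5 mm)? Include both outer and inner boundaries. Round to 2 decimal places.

At z = 2.5 mm: the cube is present — its section is the full 6×8.5 rectangle (perimeter 29.00 mm). Overall, the cross-section is a single solid region. Total boundary length (outer) = 29.00 mm.

29.00 mm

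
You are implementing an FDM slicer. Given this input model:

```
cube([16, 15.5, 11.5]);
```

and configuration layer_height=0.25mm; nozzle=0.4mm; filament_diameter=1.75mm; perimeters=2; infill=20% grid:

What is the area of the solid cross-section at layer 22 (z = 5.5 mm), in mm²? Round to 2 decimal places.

At z = 5.5 mm: the cube is present — its section is the full 16×15.5 rectangle (area 248.00 mm²). Overall, the cross-section is a single solid region. Net area = 248.00 mm².

248.00 mm²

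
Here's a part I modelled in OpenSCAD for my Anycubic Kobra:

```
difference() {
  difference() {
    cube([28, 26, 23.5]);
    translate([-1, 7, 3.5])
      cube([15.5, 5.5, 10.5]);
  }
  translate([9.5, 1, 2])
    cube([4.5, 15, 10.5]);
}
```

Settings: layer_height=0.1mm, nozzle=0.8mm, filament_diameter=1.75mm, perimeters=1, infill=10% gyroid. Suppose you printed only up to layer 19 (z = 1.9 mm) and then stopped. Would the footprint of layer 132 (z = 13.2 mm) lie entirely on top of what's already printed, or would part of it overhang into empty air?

entirely on top

Compare the two slices. At z = 1.9: the cube (footprint 28×26) is included at this height (area 728.00 mm²); the cube at (-1, 7) does not reach this height (z outside [3.5, 14]); Taking the first minus the rest: none of the subtracted shapes is present at this height, so the 28×26 cube is unchanged — area = 728.00 mm²; the cube at (9.5, 1) is absent (z outside [2, 12.5]); After the difference (first − rest): none of the subtracted shapes is present at this height, so that combined region is unchanged — area = 728.00 mm². At z = 13.2: the cube (footprint 28×26) is included at this height (area 728.00 mm²); the cube at (-1, 7) is present — its section is the full 15.5×5.5 rectangle (area 85.25 mm²); Taking the first minus the rest: starting from the 28×26 cube (728.00 mm²), the 15.5×5.5 cube at (-1, 7) partially overlaps it — only the 79.75 mm² overlap (of its 85.25 mm²) is removed, clipping the outline — area = 648.25 mm²; the cube at (9.5, 1) is absent (z outside [2, 12.5]); Subtracting the remaining from the first: none of the subtracted shapes is present at this height, so the result so far is unchanged — area = 648.25 mm². Checking containment: the cross-section at z = 13.2 is a subset of the cross-section at z = 1.9.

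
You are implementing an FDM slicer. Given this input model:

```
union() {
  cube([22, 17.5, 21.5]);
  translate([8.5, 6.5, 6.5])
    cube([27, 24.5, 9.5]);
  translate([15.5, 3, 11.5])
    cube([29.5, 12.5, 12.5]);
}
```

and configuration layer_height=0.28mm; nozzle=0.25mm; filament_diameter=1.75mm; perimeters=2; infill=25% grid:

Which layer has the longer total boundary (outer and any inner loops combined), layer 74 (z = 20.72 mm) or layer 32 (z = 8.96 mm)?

Layer 74 (z = 20.72): the 22×17.5 cube contributes its full rectangle (perimeter 79.00 mm); the cube at (8.5, 6.5) is absent (z outside [6.5, 16]); the cube at (15.5, 3) (footprint 29.5×12.5) is included at this height (perimeter 84.00 mm); Taking the union: the regions partially overlap (shared area 81.25 mm²), so the edge portions inside another operand are dropped and the merged outline is re-measured after clipping — boundary = 125.00 mm. So its perimeter = 125.00 mm. Layer 32 (z = 8.96): the cube is present — its section is the full 22×17.5 rectangle (perimeter 79.00 mm); the cube at (8.5, 6.5) (footprint 27×24.5) is included at this height (perimeter 103.00 mm); the cube at (15.5, 3) does not reach this height (z outside [11.5, 24]); Merging all regions: the regions partially overlap (shared area 148.50 mm²), so the edge portions inside another operand are dropped and the merged outline is re-measured after clipping — boundary = 133.00 mm. So its perimeter = 133.00 mm. Layer 32 is larger (133.00 vs 125.00 mm).

layer 32 (z = 8.96 mm)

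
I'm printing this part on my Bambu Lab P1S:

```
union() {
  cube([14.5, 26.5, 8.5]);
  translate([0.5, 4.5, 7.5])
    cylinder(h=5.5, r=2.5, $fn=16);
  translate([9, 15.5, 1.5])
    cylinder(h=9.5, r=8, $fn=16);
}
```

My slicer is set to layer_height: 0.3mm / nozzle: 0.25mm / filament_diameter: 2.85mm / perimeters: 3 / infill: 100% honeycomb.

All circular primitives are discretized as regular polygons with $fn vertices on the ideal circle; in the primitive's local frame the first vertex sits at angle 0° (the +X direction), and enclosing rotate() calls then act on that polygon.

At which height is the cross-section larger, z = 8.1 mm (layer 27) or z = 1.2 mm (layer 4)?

Layer 27 (z = 8.1): the cube (footprint 14.5×26.5) is included at this height (area 384.25 mm²); the r=2.5 cylinder at (0.5, 4.5) gives a regular 16-gon of circumradius 2.5 (constant along its height) (area = (16/2)·2.500²·sin(360°/16) = 19.13 mm²); the r=8 cylinder at (9, 15.5) contributes a regular 16-gon of circumradius 8 (area = (16/2)·8.000²·sin(360°/16) = 195.93 mm²); Combining (union): the regions partially overlap — summed areas 599.32 mm² minus the doubly-counted overlap 189.18 mm² gives 410.14 mm² — area = 410.14 mm². So its area = 410.14 mm². Layer 4 (z = 1.2): the cube (footprint 14.5×26.5) is included at this height (area 384.25 mm²); the cylinder at (0.5, 4.5) is absent (z outside [7.5, 13]); the cylinder at (9, 15.5) does not reach this height (z outside [1.5, 11]); Combining (union): only the 14.5×26.5 cube is present, so the union is just that shape — area = 384.25 mm². So its area = 384.25 mm². Layer 27 is larger (410.14 vs 384.25 mm²).

layer 27 (z = 8.1 mm)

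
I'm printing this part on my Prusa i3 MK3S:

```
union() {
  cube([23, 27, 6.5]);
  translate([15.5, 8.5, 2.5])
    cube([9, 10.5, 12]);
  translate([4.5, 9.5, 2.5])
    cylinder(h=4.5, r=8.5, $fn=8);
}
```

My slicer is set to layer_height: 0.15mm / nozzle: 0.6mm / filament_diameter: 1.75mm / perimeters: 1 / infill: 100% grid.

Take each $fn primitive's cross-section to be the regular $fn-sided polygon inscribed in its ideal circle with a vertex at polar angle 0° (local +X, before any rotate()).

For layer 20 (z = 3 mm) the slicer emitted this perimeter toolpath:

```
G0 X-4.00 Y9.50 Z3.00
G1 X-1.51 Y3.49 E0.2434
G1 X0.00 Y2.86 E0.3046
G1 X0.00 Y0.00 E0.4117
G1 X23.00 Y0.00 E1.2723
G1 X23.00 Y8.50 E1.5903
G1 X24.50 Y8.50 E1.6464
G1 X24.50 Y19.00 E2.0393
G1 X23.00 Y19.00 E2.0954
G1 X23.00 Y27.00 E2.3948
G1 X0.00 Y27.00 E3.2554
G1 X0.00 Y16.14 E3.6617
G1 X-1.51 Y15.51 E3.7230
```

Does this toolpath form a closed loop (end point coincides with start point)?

Start point (G0): (-4.00, 9.50). End point (last G1): the path does not return to the start — open.

no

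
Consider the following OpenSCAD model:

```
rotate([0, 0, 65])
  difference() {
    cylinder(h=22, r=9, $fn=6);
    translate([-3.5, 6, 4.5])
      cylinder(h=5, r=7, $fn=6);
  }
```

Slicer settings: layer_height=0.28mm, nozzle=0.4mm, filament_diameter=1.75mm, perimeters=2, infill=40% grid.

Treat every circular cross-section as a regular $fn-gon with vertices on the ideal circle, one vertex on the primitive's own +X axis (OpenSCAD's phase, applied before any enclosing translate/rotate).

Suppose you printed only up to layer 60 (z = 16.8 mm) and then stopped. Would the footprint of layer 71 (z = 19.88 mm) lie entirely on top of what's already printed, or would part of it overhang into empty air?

Compare the two slices. At z = 16.8: the r=9 cylinder gives a regular 6-gon of circumradius 9 (constant along its height) (area = (6/2)·9.000²·sin(360°/6) = 210.44 mm²); the cylinder at (-3.5, 6) is absent (z outside [4.5, 9.5]); Taking the first minus the rest: none of the subtracted shapes is present at this height, so the r=9 cylinder is unchanged — area = 210.44 mm²; (whole slice rotated 65° about Z — lengths, areas and connectivity unchanged). At z = 19.88: the cylinder: section is a regular 6-gon, circumradius r=9 (area = (6/2)·9.000²·sin(360°/6) = 210.44 mm²); the cylinder at (-3.5, 6) does not reach this height (z outside [4.5, 9.5]); Taking the first minus the rest: none of the subtracted shapes is present at this height, so the r=9 cylinder is unchanged — area = 210.44 mm²; (rotated 65° about Z; rotation is an isometry so areas/perimeters/island counts are preserved). Checking containment: the cross-section at z = 19.88 is a subset of the cross-section at z = 16.8.

entirely on top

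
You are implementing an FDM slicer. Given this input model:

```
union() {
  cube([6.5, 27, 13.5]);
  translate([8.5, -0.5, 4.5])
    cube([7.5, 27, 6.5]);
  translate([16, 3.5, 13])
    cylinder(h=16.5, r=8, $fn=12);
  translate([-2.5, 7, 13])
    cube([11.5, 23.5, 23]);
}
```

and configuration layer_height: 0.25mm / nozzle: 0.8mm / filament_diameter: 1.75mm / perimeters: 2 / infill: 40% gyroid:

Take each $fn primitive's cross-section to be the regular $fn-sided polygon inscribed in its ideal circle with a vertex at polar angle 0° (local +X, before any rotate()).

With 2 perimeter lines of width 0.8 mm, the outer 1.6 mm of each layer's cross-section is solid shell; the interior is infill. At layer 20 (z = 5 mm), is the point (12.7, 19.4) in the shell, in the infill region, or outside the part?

At z = 5 mm: the cube (footprint 6.5×27) is included at this height; the cube at (8.5, -0.5) (footprint 7.5×27) is included at this height; the cylinder at (16, 3.5) is absent (z outside [13, 29.5]); the cube at (-2.5, 7) is not intersected at this z (z outside [13, 36]); Merging all regions: the 2 present regions are separate (no shared area or edge), so areas and boundary lengths simply add and each stays a separate island — 2 connected regions. Overall, the cross-section has 2 separate islands. The nearest boundary edge runs (16.00, 26.50)→(16.00, -0.50); distance from the point to it = 3.30 mm. (Shell/infill is judged within the island containing the point — the largest one.) The point is inside the cross-section and 3.30 mm from the nearest boundary — more than the 1.6 mm shell width (2 × 0.8), so it's in the infill interior.

infill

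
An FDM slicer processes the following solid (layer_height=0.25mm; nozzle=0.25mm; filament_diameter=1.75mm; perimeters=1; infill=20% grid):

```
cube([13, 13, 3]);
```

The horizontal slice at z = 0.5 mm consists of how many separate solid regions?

At z = 0.5 mm: the cube is present — its section is the full 13×13 rectangle. The result has 1 disconnected region.

1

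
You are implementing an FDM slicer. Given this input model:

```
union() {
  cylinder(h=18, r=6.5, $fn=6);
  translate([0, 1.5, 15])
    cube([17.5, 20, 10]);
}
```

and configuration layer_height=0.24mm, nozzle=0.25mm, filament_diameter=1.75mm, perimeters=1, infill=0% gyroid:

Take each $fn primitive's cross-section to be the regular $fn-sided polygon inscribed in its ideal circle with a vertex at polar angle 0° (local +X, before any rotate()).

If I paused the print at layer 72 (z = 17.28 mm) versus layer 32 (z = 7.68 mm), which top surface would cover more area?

Layer 72 (z = 17.28): the cylinder: section is a regular 6-gon, circumradius r=6.5 (area = (6/2)·6.500²·sin(360°/6) = 109.77 mm²); the cube at (0, 1.5) is present — its section is the full 17.5×20 rectangle (area 350.00 mm²); Combining (union): the regions partially overlap — summed areas 459.77 mm² minus the doubly-counted overlap 18.34 mm² gives 441.43 mm² — area = 441.43 mm². So its area = 441.43 mm². Layer 32 (z = 7.68): the r=6.5 cylinder contributes a regular 6-gon of circumradius 6.5 (area = (6/2)·6.500²·sin(360°/6) = 109.77 mm²); the cube at (0, 1.5) is not intersected at this z (z outside [15, 25]); Combining (union): only the r=6.5 cylinder is present, so the union is just that shape — area = 109.77 mm². So its area = 109.77 mm². Layer 72 is larger (441.43 vs 109.77 mm²).

layer 72 (z = 17.28 mm)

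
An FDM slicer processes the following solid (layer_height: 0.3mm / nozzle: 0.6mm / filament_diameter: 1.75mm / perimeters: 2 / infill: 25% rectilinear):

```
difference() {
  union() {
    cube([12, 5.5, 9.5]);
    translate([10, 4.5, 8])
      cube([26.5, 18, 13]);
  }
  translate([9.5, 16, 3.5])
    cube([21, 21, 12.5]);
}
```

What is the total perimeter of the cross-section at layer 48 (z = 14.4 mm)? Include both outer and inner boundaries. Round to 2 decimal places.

89.00 mm

At z = 14.4 mm: the cube does not reach this height (z outside [0, 9.5]); the cube at (10, 4.5) (footprint 26.5×18) is included at this height (perimeter 89.00 mm); Taking the union: only the 26.5×18 cube at (10, 4.5) is present, so the union is just that shape — boundary = 89.00 mm; the 21×21 cube at (9.5, 16) contributes its full rectangle (perimeter 84.00 mm); Taking the first minus the rest: starting from the result so far, the 21×21 cube at (9.5, 16) partially overlaps it — only the 133.25 mm² overlap (of its 441.00 mm²) is removed, clipping the outline — boundary = 89.00 mm. Overall, the cross-section is a single solid region. Total boundary length (outer) = 89.00 mm.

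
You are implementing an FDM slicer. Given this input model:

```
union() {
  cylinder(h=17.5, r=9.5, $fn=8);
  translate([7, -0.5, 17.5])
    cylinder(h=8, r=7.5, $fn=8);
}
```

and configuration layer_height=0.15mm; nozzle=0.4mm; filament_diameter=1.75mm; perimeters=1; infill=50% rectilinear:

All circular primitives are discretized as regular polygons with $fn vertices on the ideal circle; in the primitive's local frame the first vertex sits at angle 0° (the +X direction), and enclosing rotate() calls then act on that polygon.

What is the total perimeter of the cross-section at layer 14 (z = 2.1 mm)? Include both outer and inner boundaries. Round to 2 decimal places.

58.17 mm

At z = 2.1 mm: the r=9.5 cylinder gives a regular 8-gon of circumradius 9.5 (constant along its height) (perimeter = 2·8·9.500·sin(180°/8) = 58.17 mm); the cylinder at (7, -0.5) is absent (z outside [17.5, 25.5]); Combining (union): only the r=9.5 cylinder is present, so the union is just that shape — boundary = 58.17 mm. Overall, the cross-section is a single solid region. Total boundary length (outer) = 58.17 mm.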